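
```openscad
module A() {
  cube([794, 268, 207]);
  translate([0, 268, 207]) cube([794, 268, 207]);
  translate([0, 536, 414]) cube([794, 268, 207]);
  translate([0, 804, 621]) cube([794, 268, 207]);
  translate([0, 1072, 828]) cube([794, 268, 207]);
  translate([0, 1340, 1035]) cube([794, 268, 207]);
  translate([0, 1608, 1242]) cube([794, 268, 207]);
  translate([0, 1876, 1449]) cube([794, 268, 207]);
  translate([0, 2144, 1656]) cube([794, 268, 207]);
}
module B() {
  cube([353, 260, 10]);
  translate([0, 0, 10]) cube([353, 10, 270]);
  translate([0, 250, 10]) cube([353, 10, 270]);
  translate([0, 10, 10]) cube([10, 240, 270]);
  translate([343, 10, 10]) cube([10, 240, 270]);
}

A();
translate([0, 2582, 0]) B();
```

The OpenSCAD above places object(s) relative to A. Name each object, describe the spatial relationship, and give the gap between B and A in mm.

A is a staircase. B is an open box. The open box is on the floor beside the staircase on its +y side. The gap between the open box and the staircase is 170 mm.

The open box's nearest face is 170 mm from the staircase's +y face.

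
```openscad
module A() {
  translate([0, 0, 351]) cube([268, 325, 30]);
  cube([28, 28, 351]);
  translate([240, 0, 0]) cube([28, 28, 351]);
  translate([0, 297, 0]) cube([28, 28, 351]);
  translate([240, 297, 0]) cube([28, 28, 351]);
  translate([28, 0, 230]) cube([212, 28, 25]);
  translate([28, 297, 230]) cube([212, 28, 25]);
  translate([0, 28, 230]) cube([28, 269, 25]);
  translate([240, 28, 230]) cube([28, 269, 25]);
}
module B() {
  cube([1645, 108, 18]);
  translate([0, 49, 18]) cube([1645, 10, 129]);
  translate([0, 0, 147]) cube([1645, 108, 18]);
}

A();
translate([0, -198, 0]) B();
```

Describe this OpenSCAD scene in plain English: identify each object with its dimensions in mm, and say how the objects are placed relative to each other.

A is a four-legged stool. The seat is a 268×325×30 mm slab whose top surface is at z = 381 mm; four square legs, each 28×28 mm in cross-section, run from the floor (z = 0) to the underside of the seat, each flush with a corner of the seat. Four stretchers, 28 mm wide and 25 mm tall, connect adjacent legs with their undersides at z = 230 mm, each running between the inner faces of the legs it joins and aligned with the legs' outer faces on the other axis.

B is an I-beam lying along x, 1645 mm long. Overall section height 165 mm. Two flanges 108 mm wide (y) and 18 mm thick, one on the floor and one at the top; a web 10 mm thick runs between them, centred on the flange width.

The I-beam is on the floor beside the stool on its −y side.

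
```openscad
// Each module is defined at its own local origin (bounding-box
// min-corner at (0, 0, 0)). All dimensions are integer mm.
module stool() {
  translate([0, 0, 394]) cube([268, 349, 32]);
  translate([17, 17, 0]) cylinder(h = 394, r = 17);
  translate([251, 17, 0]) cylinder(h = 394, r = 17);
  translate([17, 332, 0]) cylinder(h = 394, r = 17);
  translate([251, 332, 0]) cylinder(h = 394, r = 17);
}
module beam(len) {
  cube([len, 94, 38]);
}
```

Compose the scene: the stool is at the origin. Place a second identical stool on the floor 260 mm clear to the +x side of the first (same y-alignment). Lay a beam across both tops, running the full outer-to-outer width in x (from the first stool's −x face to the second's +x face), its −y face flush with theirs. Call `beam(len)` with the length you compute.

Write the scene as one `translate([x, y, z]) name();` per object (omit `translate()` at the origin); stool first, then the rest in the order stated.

stool();
translate([528, 0, 0]) stool();
translate([0, 0, 426]) beam(796);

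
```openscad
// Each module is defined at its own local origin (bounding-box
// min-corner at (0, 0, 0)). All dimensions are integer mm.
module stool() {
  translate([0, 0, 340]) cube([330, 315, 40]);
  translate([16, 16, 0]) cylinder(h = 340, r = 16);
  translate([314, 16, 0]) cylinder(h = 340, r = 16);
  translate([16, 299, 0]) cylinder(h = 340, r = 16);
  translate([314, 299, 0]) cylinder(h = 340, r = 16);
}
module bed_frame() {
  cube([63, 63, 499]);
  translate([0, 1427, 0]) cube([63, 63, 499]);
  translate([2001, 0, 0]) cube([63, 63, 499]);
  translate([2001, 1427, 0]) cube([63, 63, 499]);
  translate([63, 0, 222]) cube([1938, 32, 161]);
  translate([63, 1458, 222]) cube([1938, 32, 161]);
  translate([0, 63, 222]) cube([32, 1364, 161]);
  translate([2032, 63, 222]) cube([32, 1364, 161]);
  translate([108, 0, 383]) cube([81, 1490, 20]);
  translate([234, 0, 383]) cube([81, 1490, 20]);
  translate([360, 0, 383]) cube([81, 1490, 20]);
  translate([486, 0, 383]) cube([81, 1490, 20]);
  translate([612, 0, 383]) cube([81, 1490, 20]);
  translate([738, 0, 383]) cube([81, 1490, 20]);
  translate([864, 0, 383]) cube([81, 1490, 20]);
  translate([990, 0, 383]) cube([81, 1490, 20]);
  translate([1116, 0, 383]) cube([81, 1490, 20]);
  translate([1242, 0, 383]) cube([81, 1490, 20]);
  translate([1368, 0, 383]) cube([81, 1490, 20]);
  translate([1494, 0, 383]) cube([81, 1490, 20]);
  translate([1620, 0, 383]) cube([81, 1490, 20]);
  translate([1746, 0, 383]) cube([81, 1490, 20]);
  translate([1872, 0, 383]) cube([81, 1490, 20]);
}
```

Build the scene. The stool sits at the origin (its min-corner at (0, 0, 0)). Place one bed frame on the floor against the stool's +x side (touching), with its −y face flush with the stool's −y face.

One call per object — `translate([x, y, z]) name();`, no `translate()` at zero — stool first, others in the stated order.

stool();
translate([330, 0, 0]) bed_frame();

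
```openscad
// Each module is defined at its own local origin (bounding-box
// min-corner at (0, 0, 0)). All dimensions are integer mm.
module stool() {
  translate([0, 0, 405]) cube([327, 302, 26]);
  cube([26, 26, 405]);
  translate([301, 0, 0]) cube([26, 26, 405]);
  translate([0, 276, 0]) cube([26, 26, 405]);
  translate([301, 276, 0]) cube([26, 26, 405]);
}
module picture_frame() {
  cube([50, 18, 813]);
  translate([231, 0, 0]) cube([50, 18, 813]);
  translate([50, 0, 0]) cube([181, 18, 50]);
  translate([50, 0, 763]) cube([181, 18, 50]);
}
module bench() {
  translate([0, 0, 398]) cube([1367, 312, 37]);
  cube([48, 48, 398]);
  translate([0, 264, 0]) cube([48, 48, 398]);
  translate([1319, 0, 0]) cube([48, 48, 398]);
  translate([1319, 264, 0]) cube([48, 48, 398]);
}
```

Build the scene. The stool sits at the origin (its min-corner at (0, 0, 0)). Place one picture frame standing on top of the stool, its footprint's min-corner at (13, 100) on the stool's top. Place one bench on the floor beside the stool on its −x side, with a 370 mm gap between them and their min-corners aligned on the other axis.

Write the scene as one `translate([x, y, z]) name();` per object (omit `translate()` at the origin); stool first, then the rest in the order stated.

stool();
translate([13, 100, 431]) picture_frame();
translate([-1737, 0, 0]) bench();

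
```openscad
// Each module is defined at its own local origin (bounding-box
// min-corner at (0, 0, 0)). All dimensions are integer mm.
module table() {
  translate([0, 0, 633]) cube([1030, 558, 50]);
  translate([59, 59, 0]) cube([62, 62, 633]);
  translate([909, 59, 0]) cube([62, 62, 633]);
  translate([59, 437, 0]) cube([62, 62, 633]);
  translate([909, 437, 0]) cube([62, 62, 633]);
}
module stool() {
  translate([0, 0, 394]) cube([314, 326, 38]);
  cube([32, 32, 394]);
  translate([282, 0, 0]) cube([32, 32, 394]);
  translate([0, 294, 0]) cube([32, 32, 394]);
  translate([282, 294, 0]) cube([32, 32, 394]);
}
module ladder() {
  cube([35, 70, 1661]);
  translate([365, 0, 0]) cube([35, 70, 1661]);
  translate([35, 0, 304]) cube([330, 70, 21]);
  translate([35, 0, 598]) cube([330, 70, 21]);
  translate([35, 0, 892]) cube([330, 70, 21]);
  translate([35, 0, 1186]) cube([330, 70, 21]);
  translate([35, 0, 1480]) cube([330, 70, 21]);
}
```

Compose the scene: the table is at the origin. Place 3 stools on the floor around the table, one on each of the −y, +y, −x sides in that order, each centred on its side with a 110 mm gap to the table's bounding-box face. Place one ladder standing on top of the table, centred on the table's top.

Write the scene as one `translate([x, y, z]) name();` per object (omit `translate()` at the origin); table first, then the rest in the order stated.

table();
translate([358, -436, 0]) stool();
translate([358, 668, 0]) stool();
translate([-424, 116, 0]) stool();
translate([315, 244, 683]) ladder();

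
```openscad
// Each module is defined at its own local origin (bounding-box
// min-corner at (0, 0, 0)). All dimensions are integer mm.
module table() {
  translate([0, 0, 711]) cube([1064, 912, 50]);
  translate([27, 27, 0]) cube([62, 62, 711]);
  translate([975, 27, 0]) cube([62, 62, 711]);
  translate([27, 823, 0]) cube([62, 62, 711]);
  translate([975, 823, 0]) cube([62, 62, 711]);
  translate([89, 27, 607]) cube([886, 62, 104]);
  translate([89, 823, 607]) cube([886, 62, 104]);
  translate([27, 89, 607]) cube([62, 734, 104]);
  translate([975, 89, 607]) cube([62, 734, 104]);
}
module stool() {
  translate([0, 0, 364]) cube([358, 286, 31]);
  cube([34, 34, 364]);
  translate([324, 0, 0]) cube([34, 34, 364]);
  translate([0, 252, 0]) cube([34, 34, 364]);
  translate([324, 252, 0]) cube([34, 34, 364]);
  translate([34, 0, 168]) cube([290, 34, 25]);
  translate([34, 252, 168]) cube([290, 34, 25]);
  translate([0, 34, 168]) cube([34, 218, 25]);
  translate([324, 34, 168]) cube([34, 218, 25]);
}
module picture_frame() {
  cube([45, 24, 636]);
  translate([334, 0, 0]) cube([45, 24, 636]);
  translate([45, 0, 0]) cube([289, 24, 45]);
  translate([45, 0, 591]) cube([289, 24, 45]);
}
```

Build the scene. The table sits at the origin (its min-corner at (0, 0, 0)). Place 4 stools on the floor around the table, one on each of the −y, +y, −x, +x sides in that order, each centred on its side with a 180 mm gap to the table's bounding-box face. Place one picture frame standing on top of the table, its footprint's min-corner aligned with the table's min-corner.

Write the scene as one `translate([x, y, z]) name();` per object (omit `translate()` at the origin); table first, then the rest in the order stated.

table();
translate([353, -466, 0]) stool();
translate([353, 1092, 0]) stool();
translate([-538, 313, 0]) stool();
translate([1244, 313, 0]) stool();
translate([0, 0, 761]) picture_frame();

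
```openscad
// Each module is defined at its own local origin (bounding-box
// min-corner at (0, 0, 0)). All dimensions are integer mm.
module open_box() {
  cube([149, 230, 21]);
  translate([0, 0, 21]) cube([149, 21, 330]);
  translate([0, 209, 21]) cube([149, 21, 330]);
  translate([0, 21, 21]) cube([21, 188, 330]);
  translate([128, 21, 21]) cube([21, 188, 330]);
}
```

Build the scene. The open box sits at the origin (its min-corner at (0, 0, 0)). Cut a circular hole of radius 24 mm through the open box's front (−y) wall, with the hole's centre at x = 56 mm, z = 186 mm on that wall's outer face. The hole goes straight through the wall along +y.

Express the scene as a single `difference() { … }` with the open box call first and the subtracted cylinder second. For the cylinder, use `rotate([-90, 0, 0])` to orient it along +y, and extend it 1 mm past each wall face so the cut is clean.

difference() {
  open_box();
  translate([56, -1, 186]) rotate([-90, 0, 0]) cylinder(h = 23, r = 24);
}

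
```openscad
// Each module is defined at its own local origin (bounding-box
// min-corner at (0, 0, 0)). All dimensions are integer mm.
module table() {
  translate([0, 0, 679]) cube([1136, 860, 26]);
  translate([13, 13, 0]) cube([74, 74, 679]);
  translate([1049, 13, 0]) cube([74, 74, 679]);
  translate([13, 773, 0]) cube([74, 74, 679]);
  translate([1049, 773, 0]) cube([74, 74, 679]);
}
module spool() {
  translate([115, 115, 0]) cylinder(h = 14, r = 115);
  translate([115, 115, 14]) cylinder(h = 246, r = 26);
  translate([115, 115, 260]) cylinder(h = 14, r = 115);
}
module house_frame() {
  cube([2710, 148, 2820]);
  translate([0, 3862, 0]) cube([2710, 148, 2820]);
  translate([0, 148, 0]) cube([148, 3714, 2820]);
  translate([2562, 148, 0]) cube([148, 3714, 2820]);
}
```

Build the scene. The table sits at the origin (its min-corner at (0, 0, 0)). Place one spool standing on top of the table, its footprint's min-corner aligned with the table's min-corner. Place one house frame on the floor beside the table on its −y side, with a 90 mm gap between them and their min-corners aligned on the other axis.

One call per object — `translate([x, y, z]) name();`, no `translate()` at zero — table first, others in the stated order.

table();
translate([0, 0, 705]) spool();
translate([0, -4100, 0]) house_frame();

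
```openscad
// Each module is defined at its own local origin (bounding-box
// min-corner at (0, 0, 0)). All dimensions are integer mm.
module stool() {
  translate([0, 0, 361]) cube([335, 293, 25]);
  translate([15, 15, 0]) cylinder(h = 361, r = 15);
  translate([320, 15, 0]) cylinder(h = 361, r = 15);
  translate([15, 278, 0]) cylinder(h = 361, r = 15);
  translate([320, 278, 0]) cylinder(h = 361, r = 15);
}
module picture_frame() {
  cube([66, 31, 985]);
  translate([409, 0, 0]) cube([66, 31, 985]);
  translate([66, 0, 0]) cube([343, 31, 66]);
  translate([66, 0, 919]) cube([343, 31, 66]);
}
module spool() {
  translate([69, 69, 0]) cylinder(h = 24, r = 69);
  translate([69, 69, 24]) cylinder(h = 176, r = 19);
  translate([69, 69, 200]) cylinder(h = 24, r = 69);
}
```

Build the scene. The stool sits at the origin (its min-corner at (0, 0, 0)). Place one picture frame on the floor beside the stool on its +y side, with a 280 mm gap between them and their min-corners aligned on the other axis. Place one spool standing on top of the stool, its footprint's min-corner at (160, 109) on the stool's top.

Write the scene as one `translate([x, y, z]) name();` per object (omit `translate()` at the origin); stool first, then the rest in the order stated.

stool();
translate([0, 573, 0]) picture_frame();
translate([160, 109, 386]) spool();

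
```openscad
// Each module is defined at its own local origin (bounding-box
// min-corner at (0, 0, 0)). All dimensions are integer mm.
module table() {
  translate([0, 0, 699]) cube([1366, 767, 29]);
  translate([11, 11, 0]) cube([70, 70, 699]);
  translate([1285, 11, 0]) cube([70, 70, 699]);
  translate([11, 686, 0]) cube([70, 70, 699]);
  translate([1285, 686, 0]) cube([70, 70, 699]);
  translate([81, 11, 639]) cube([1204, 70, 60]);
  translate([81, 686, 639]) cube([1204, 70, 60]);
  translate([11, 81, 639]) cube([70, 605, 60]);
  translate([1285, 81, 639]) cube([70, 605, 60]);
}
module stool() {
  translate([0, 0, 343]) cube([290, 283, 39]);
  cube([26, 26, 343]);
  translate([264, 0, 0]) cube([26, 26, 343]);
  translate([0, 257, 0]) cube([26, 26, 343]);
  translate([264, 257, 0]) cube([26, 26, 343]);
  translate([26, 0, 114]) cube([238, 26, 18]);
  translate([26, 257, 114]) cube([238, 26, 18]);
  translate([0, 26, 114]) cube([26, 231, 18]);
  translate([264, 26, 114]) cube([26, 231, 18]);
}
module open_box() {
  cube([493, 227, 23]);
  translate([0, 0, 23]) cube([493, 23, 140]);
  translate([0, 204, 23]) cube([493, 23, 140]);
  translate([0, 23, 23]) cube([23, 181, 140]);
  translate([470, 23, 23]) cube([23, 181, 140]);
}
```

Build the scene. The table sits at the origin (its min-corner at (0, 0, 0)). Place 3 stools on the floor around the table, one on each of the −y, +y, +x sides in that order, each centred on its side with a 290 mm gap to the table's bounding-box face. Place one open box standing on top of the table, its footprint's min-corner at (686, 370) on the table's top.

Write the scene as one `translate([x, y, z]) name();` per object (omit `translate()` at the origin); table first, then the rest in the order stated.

table();
translate([538, -573, 0]) stool();
translate([538, 1057, 0]) stool();
translate([1656, 242, 0]) stool();
translate([686, 370, 728]) open_box();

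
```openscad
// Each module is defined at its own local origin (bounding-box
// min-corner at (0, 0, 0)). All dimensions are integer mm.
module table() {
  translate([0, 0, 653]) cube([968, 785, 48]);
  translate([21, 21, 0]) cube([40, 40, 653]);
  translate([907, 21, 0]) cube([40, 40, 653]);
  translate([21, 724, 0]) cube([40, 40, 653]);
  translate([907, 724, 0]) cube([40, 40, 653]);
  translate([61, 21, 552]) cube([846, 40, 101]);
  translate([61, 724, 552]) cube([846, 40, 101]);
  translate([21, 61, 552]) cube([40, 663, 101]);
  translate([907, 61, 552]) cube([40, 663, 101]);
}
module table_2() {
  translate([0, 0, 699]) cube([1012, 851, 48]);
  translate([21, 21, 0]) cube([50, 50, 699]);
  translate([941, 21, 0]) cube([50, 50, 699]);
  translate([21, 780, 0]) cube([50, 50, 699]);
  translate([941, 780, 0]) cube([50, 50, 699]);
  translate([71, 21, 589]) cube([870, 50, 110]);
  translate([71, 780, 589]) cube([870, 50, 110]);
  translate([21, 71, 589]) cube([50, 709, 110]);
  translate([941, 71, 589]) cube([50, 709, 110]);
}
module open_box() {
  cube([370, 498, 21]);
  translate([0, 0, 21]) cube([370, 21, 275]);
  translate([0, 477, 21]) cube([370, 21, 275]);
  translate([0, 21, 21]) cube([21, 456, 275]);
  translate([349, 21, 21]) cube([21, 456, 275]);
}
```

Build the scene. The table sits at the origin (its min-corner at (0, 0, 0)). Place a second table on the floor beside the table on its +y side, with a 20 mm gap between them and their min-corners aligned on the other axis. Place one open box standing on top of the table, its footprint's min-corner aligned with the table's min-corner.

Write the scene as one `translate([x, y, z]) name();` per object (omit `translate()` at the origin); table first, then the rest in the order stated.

table();
translate([0, 805, 0]) table_2();
translate([0, 0, 701]) open_box();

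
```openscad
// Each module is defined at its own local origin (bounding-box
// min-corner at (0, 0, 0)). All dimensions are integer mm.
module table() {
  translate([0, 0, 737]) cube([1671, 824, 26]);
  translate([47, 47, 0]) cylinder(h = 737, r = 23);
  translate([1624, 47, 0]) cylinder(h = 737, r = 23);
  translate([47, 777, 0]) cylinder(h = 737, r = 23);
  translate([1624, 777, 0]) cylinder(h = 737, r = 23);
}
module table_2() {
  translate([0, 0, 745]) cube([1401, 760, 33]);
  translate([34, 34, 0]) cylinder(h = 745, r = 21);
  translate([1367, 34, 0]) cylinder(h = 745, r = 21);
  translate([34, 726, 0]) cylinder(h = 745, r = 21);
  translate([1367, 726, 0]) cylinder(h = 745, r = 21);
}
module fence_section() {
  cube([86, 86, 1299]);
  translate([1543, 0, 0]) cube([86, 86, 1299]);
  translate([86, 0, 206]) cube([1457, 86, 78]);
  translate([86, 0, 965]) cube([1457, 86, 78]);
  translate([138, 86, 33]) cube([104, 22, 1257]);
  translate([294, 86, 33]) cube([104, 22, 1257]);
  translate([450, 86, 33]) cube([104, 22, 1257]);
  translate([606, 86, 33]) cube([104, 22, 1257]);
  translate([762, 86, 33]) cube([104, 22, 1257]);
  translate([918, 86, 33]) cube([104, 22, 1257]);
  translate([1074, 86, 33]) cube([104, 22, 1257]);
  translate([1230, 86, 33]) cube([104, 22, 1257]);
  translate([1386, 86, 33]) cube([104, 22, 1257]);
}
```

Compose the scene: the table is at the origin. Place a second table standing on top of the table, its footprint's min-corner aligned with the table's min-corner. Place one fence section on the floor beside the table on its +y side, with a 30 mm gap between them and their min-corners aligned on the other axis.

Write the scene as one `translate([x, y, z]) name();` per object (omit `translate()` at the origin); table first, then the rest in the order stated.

table();
translate([0, 0, 763]) table_2();
translate([0, 854, 0]) fence_section();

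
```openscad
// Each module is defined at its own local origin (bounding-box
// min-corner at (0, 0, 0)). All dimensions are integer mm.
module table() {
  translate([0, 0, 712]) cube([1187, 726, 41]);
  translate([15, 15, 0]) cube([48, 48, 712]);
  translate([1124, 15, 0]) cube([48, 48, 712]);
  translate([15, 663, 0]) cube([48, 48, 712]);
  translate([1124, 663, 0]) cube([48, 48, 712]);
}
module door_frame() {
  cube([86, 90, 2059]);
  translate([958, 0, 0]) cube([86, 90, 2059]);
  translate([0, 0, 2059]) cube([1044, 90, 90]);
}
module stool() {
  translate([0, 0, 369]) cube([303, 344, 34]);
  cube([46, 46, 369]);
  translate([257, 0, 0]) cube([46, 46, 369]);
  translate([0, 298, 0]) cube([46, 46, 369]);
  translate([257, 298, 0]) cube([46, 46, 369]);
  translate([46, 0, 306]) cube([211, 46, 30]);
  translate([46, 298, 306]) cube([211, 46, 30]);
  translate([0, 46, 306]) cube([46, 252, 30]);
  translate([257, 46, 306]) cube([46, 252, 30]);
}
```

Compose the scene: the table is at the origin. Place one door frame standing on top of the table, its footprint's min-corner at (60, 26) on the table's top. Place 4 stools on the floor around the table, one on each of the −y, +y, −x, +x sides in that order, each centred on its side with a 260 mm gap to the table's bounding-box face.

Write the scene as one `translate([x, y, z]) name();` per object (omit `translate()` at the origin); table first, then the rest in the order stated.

table();
translate([60, 26, 753]) door_frame();
translate([442, -604, 0]) stool();
translate([442, 986, 0]) stool();
translate([-563, 191, 0]) stool();
translate([1447, 191, 0]) stool();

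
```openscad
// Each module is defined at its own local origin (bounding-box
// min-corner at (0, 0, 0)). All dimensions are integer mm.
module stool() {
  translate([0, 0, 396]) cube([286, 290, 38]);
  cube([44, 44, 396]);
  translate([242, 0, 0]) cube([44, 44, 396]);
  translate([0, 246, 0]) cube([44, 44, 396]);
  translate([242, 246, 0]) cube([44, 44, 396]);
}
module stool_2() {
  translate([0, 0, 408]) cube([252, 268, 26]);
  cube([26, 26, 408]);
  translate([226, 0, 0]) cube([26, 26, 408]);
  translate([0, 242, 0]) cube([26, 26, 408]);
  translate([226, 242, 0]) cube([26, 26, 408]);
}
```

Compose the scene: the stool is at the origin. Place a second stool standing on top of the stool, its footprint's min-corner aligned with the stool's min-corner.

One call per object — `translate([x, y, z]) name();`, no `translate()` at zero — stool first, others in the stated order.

stool();
translate([0, 0, 434]) stool_2();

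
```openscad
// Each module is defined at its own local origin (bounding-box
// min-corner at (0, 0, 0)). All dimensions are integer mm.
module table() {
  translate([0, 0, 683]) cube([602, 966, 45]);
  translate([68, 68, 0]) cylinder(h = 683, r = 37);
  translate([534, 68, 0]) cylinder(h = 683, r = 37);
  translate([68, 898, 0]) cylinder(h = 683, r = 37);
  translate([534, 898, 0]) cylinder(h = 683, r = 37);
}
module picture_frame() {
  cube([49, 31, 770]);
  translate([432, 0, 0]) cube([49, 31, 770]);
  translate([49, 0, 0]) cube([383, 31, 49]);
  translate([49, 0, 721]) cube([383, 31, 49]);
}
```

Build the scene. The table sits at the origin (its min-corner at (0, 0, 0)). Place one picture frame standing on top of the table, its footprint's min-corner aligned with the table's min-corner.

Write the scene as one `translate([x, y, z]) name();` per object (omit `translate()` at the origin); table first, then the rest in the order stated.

table();
translate([0, 0, 728]) picture_frame();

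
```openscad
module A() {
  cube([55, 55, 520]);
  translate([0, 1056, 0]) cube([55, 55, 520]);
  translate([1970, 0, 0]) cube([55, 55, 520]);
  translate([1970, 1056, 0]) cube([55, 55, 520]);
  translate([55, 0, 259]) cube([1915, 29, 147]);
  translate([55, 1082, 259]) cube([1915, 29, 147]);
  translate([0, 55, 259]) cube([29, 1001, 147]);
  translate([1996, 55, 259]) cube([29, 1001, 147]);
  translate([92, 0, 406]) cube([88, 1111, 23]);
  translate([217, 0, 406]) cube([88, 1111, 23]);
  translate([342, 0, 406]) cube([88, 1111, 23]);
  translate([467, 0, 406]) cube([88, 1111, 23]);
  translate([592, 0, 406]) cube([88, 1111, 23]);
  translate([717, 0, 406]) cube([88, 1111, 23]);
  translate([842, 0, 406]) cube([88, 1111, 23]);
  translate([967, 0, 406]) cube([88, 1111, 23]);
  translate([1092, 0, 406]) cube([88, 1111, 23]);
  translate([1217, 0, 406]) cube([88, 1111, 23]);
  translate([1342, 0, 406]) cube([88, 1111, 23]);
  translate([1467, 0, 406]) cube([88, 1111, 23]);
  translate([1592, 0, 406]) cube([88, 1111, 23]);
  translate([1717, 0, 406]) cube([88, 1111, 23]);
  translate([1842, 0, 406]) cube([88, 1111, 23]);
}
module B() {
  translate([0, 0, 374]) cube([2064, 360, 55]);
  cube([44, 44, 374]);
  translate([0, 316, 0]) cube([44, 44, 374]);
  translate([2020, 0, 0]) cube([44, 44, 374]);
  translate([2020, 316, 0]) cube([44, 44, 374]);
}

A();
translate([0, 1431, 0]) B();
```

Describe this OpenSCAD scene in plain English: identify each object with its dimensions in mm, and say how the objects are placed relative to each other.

A is a bed frame 2025 mm long (x) by 1111 mm wide (y). Four 55×55 mm corner posts, 520 mm tall, at the corners of the footprint. Four rails of 29 mm thickness and 147 mm height run between adjacent posts with their undersides at z = 259 mm, their outer faces flush with the outside of the frame (the two x-running rails run between the posts' inner faces; the two y-running rails run between the posts' inner faces). 15 slats, each 88 mm wide (x) and 23 mm thick, lie across the top of the two x-running rails, running the full 1111 mm width of the frame in y; the slats are evenly spaced along x between the inner faces of the end posts with equal gaps (rounded down to the nearest mm) at the −x end and between each pair — any rounding remainder accumulates at the +x end.

B is a long wooden bench with a 2064 mm (x) × 360 mm (y) seat, 55 mm thick, its top surface 429 mm above the floor. Four 44 mm square legs at the seat corners, flush with the edges, run from z = 0 to the seat underside.

The bench is on the floor beside the bed frame on its +y side.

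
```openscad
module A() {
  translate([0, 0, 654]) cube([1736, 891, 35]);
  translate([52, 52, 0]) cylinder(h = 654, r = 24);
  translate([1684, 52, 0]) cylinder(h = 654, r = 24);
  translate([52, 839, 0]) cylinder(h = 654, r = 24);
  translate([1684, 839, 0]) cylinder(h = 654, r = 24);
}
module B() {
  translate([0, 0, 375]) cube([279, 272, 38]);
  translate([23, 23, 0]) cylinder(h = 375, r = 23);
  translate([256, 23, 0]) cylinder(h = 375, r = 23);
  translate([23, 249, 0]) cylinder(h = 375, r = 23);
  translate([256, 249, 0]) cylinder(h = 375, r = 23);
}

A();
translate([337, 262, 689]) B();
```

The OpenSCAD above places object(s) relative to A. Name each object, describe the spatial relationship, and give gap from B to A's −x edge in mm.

The stool's min-x is at 337; the table's min-x is 0; gap = 337 mm.

A is a table. B is a stool. The stool is on top of the table. The gap from the stool to the table's −x edge is 337 mm.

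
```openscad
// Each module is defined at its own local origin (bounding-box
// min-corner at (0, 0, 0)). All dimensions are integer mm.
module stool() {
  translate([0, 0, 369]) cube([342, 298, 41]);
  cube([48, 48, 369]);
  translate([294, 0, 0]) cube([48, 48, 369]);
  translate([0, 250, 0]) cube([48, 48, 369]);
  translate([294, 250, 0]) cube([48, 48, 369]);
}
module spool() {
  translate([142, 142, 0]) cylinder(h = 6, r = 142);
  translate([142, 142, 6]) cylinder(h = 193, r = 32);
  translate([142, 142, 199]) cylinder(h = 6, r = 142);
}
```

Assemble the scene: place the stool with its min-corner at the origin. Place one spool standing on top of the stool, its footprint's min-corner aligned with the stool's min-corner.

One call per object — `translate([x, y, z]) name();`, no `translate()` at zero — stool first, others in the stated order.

stool();
translate([0, 0, 410]) spool();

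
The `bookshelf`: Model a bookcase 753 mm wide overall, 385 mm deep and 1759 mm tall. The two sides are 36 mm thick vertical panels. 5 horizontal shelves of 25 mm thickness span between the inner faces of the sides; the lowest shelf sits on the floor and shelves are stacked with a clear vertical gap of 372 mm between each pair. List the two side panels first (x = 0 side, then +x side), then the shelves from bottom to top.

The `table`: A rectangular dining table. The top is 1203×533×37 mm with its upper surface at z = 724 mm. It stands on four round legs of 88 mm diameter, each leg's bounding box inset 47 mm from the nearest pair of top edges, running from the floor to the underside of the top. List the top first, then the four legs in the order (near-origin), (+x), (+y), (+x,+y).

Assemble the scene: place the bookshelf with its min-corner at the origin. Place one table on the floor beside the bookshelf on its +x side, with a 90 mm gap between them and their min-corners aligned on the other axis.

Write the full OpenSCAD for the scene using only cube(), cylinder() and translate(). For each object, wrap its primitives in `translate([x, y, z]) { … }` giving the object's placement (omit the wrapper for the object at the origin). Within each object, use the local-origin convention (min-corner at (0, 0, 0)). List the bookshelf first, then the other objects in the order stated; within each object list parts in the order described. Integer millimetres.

cube([36, 385, 1759]);
translate([717, 0, 0]) cube([36, 385, 1759]);
translate([36, 0, 0]) cube([681, 385, 25]);
translate([36, 0, 397]) cube([681, 385, 25]);
translate([36, 0, 794]) cube([681, 385, 25]);
translate([36, 0, 1191]) cube([681, 385, 25]);
translate([36, 0, 1588]) cube([681, 385, 25]);
translate([843, 0, 0]) {
  translate([0, 0, 687]) cube([1203, 533, 37]);
  translate([91, 91, 0]) cylinder(h = 687, r = 44);
  translate([1112, 91, 0]) cylinder(h = 687, r = 44);
  translate([91, 442, 0]) cylinder(h = 687, r = 44);
  translate([1112, 442, 0]) cylinder(h = 687, r = 44);
}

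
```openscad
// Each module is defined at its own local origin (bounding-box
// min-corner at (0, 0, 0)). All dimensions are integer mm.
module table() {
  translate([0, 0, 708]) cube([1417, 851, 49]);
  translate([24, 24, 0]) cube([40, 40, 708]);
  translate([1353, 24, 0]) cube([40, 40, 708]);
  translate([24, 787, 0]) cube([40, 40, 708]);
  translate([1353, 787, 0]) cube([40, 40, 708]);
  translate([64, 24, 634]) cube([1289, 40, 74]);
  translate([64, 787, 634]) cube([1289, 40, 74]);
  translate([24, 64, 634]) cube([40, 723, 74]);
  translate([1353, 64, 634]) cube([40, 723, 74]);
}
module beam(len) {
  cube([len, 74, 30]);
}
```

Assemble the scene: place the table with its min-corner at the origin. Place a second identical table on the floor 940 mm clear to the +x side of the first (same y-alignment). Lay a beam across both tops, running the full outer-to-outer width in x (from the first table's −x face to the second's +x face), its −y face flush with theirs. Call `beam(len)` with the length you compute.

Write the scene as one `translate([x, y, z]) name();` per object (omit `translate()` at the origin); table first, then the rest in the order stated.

table();
translate([2357, 0, 0]) table();
translate([0, 0, 757]) beam(3774);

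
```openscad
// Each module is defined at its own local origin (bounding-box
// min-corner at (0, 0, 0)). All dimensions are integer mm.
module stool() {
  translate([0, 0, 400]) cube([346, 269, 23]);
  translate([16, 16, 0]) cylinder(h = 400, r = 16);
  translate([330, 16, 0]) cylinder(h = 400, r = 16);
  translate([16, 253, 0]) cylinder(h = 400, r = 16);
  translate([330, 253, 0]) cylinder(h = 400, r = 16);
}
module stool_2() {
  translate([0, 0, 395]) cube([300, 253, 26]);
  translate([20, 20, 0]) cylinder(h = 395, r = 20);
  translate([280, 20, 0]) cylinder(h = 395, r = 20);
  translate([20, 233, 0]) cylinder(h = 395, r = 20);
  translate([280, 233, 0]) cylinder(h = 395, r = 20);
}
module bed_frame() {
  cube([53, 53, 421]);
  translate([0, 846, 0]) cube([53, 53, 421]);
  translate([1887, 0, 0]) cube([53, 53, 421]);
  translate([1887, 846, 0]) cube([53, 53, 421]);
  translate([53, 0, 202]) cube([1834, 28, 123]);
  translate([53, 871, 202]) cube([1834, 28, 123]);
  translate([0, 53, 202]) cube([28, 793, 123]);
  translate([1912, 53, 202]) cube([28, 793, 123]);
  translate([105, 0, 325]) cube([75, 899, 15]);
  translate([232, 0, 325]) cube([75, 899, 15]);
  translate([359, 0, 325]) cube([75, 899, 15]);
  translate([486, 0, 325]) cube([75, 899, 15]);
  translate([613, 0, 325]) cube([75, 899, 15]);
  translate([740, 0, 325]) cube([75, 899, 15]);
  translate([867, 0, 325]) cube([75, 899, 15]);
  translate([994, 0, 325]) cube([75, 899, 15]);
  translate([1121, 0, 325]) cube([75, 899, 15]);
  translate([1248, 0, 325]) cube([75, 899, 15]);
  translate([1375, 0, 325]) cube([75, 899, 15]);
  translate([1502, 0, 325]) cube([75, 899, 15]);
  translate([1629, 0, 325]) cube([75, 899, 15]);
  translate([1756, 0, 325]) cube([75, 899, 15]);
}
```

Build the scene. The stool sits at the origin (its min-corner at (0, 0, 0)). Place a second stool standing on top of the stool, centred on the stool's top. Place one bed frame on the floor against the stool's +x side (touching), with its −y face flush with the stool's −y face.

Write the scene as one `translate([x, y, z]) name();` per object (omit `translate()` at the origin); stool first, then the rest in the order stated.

stool();
translate([23, 8, 423]) stool_2();
translate([346, 0, 0]) bed_frame();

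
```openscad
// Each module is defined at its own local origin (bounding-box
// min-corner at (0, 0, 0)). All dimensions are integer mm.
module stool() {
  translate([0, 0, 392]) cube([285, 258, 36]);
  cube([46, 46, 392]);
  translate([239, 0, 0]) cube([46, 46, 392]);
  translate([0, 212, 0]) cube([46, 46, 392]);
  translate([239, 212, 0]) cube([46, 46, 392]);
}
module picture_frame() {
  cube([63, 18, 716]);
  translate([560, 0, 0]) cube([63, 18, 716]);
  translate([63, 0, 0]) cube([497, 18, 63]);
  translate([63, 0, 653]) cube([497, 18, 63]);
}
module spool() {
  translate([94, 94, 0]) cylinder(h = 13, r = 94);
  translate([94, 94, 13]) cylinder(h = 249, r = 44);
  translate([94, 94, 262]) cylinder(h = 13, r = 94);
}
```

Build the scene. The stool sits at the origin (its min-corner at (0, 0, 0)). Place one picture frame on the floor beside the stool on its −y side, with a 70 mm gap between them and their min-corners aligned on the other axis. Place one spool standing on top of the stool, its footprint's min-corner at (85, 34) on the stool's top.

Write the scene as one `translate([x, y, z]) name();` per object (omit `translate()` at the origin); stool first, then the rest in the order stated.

stool();
translate([0, -88, 0]) picture_frame();
translate([85, 34, 428]) spool();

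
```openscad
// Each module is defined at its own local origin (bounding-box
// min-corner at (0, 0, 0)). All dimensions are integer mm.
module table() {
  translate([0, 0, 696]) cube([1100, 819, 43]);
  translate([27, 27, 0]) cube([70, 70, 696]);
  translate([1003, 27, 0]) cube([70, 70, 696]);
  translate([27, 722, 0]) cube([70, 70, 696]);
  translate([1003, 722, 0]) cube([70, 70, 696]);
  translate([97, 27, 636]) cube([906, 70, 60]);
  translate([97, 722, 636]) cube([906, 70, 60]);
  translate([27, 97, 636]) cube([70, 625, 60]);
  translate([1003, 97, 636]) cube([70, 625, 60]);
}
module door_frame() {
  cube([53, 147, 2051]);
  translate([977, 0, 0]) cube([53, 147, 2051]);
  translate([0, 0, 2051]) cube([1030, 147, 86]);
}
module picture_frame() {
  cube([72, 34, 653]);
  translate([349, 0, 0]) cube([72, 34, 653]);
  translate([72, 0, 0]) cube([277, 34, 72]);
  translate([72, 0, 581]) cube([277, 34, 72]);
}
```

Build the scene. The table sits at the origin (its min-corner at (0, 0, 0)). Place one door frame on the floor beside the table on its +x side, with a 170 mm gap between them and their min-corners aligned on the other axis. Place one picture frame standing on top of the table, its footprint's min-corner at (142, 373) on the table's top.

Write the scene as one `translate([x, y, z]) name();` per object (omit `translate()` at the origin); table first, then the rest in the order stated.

table();
translate([1270, 0, 0]) door_frame();
translate([142, 373, 739]) picture_frame();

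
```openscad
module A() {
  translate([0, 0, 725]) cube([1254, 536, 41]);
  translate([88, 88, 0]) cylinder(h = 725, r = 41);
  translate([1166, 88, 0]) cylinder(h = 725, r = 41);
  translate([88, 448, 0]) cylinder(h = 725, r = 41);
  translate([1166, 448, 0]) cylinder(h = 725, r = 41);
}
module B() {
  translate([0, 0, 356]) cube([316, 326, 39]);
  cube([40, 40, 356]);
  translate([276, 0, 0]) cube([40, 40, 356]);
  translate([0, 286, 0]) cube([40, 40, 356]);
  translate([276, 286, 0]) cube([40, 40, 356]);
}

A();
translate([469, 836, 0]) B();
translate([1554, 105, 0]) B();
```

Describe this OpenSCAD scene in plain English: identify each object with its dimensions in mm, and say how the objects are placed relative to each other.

A is a table with a 1254×536 mm rectangular top, 41 mm thick, top surface at z = 766 mm, supported by four round legs of 82 mm diameter, each leg's bounding box inset 47 mm from the nearest pair of top edges, running from the floor.

B is a simple wooden stool: a rectangular seat 316 mm (x) by 326 mm (y), 39 mm thick, top face at z = 395 mm, on four square legs, each 40×40 mm in cross-section. The legs rest on z = 0, each flush with a corner of the seat.

Two stools sit around the table at the +y, +x sides.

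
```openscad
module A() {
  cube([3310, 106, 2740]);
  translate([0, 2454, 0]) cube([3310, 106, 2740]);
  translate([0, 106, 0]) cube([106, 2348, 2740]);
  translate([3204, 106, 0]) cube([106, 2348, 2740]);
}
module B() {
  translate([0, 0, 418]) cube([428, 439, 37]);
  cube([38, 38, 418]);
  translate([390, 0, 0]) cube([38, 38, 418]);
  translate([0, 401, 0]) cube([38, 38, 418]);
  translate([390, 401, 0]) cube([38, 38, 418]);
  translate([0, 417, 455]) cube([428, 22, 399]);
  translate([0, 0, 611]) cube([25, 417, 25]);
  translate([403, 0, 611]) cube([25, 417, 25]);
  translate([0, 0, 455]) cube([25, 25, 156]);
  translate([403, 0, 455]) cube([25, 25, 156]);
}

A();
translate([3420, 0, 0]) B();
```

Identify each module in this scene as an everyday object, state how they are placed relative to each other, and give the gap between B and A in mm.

A is a house frame. B is a chair. The chair is on the floor beside the house frame on its +x side. The gap between the chair and the house frame is 110 mm.

The chair's nearest face is 110 mm from the house frame's +x face.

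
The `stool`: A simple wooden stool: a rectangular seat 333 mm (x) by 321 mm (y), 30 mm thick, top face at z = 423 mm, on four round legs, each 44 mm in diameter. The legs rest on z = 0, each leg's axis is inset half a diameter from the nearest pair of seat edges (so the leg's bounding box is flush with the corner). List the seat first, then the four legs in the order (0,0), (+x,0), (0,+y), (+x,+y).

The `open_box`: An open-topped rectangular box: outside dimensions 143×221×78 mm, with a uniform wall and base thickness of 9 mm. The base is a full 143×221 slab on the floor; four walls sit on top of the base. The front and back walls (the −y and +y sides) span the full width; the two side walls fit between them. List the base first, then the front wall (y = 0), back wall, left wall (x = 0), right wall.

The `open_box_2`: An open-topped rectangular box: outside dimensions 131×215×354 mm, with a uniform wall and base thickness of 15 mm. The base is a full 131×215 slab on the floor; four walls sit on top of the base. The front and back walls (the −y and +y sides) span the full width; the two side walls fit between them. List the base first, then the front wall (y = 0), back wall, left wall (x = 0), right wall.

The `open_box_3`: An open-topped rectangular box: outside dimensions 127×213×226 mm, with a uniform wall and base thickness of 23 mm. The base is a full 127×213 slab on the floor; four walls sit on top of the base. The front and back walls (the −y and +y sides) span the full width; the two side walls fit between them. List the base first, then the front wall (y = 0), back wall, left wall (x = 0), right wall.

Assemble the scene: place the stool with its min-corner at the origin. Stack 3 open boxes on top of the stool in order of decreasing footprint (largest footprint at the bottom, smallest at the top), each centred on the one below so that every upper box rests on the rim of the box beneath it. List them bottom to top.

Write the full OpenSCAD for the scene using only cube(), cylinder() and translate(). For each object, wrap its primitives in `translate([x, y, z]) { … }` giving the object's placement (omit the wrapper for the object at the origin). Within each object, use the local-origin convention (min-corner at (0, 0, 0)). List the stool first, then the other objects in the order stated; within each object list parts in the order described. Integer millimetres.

translate([0, 0, 393]) cube([333, 321, 30]);
translate([22, 22, 0]) cylinder(h = 393, r = 22);
translate([311, 22, 0]) cylinder(h = 393, r = 22);
translate([22, 299, 0]) cylinder(h = 393, r = 22);
translate([311, 299, 0]) cylinder(h = 393, r = 22);
translate([95, 50, 423]) {
  cube([143, 221, 9]);
  translate([0, 0, 9]) cube([143, 9, 69]);
  translate([0, 212, 9]) cube([143, 9, 69]);
  translate([0, 9, 9]) cube([9, 203, 69]);
  translate([134, 9, 9]) cube([9, 203, 69]);
}
translate([101, 53, 501]) {
  cube([131, 215, 15]);
  translate([0, 0, 15]) cube([131, 15, 339]);
  translate([0, 200, 15]) cube([131, 15, 339]);
  translate([0, 15, 15]) cube([15, 185, 339]);
  translate([116, 15, 15]) cube([15, 185, 339]);
}
translate([103, 54, 855]) {
  cube([127, 213, 23]);
  translate([0, 0, 23]) cube([127, 23, 203]);
  translate([0, 190, 23]) cube([127, 23, 203]);
  translate([0, 23, 23]) cube([23, 167, 203]);
  translate([104, 23, 23]) cube([23, 167, 203]);
}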